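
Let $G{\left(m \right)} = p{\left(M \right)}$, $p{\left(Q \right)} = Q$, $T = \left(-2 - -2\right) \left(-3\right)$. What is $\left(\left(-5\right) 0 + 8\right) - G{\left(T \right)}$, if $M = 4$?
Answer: $4$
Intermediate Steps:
$T = 0$ ($T = \left(-2 + 2\right) \left(-3\right) = 0 \left(-3\right) = 0$)
$G{\left(m \right)} = 4$
$\left(\left(-5\right) 0 + 8\right) - G{\left(T \right)} = \left(\left(-5\right) 0 + 8\right) - 4 = \left(0 + 8\right) - 4 = 8 - 4 = 4$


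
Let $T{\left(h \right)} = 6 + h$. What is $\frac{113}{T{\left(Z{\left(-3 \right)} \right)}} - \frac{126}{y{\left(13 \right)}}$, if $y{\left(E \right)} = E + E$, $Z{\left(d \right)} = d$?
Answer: $\frac{1280}{39} \approx 32.82$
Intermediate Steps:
$y{\left(E \right)} = 2 E$
$\frac{113}{T{\left(Z{\left(-3 \right)} \right)}} - \frac{126}{y{\left(13 \right)}} = \frac{113}{6 - 3} - \frac{126}{2 \cdot 13} = \frac{113}{3} - \frac{126}{26} = 113 \cdot \frac{1}{3} - \frac{63}{13} = \frac{113}{3} - \frac{63}{13} = \frac{1280}{39}$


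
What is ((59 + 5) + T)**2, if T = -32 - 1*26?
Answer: 36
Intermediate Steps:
T = -58 (T = -32 - 26 = -58)
((59 + 5) + T)**2 = ((59 + 5) - 58)**2 = (64 - 58)**2 = 6**2 = 36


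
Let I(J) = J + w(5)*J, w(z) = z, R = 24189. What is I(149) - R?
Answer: -23295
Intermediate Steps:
I(J) = 6*J (I(J) = J + 5*J = 6*J)
I(149) - R = 6*149 - 1*24189 = 894 - 24189 = -23295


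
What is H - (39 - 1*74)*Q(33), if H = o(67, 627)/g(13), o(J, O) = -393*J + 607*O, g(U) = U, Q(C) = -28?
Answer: 341518/13 ≈ 26271.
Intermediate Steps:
H = 354258/13 (H = (-393*67 + 607*627)/13 = (-26331 + 380589)*(1/13) = 354258*(1/13) = 354258/13 ≈ 27251.)
H - (39 - 1*74)*Q(33) = 354258/13 - (39 - 1*74)*(-28) = 354258/13 - (39 - 74)*(-28) = 354258/13 - (-35)*(-28) = 354258/13 - 1*980 = 354258/13 - 980 = 341518/13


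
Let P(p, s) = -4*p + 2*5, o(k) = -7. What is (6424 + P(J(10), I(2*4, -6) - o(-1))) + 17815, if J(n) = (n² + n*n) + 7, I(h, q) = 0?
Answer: 23421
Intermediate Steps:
J(n) = 7 + 2*n² (J(n) = (n² + n²) + 7 = 2*n² + 7 = 7 + 2*n²)
P(p, s) = 10 - 4*p (P(p, s) = -4*p + 10 = 10 - 4*p)
(6424 + P(J(10), I(2*4, -6) - o(-1))) + 17815 = (6424 + (10 - 4*(7 + 2*10²))) + 17815 = (6424 + (10 - 4*(7 + 2*100))) + 17815 = (6424 + (10 - 4*(7 + 200))) + 17815 = (6424 + (10 - 4*207)) + 17815 = (6424 + (10 - 828)) + 17815 = (6424 - 818) + 17815 = 5606 + 17815 = 23421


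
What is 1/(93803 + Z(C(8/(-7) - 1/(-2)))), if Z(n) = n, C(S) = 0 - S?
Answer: 14/1313251 ≈ 1.0661e-5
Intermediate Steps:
C(S) = -S
1/(93803 + Z(C(8/(-7) - 1/(-2)))) = 1/(93803 - (8/(-7) - 1/(-2))) = 1/(93803 - (8*(-⅐) - 1*(-½))) = 1/(93803 - (-8/7 + ½)) = 1/(93803 - 1*(-9/14)) = 1/(93803 + 9/14) = 1/(1313251/14) = 14/1313251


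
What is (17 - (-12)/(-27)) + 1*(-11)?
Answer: 50/9 ≈ 5.5556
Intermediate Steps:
(17 - (-12)/(-27)) + 1*(-11) = (17 - (-12)*(-1)/27) - 11 = (17 - 1*4/9) - 11 = (17 - 4/9) - 11 = 149/9 - 11 = 50/9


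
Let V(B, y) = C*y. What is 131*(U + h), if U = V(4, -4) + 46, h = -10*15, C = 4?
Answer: -15720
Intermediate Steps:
h = -150
V(B, y) = 4*y
U = 30 (U = 4*(-4) + 46 = -16 + 46 = 30)
131*(U + h) = 131*(30 - 150) = 131*(-120) = -15720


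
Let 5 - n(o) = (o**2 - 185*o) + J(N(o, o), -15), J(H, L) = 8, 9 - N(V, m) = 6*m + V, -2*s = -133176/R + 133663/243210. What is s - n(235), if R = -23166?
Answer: 668697405329/56911140 ≈ 11750.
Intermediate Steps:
s = -179223091/56911140 (s = -(-133176/(-23166) + 133663/243210)/2 = -(-133176*(-1/23166) + 133663*(1/243210))/2 = -(22196/3861 + 133663/243210)/2 = -1/2*179223091/28455570 = -179223091/56911140 ≈ -3.1492)
N(V, m) = 9 - V - 6*m (N(V, m) = 9 - (6*m + V) = 9 - (V + 6*m) = 9 + (-V - 6*m) = 9 - V - 6*m)
n(o) = -3 - o**2 + 185*o (n(o) = 5 - ((o**2 - 185*o) + 8) = 5 - (8 + o**2 - 185*o) = 5 + (-8 - o**2 + 185*o) = -3 - o**2 + 185*o)
s - n(235) = -179223091/56911140 - (-3 - 1*235**2 + 185*235) = -179223091/56911140 - (-3 - 1*55225 + 43475) = -179223091/56911140 - (-3 - 55225 + 43475) = -179223091/56911140 - 1*(-11753) = -179223091/56911140 + 11753 = 668697405329/56911140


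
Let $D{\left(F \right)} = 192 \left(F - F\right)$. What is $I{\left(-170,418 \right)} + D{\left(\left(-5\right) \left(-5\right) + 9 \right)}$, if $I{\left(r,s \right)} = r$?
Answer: $-170$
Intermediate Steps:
$D{\left(F \right)} = 0$ ($D{\left(F \right)} = 192 \cdot 0 = 0$)
$I{\left(-170,418 \right)} + D{\left(\left(-5\right) \left(-5\right) + 9 \right)} = -170 + 0 = -170$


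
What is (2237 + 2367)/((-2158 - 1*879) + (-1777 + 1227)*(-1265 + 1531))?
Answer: -4604/149337 ≈ -0.030830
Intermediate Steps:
(2237 + 2367)/((-2158 - 1*879) + (-1777 + 1227)*(-1265 + 1531)) = 4604/((-2158 - 879) - 550*266) = 4604/(-3037 - 146300) = 4604/(-149337) = 4604*(-1/149337) = -4604/149337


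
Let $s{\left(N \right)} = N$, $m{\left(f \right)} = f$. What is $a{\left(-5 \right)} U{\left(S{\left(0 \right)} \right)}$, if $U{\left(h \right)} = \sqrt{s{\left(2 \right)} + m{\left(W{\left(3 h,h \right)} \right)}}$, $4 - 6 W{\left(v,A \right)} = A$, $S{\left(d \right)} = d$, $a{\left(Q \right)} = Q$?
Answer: $- \frac{10 \sqrt{6}}{3} \approx -8.165$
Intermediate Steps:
$W{\left(v,A \right)} = \frac{2}{3} - \frac{A}{6}$
$U{\left(h \right)} = \sqrt{\frac{8}{3} - \frac{h}{6}}$ ($U{\left(h \right)} = \sqrt{2 - \left(- \frac{2}{3} + \frac{h}{6}\right)} = \sqrt{\frac{8}{3} - \frac{h}{6}}$)
$a{\left(-5 \right)} U{\left(S{\left(0 \right)} \right)} = - 5 \frac{\sqrt{96 - 0}}{6} = - 5 \frac{\sqrt{96 + 0}}{6} = - 5 \frac{\sqrt{96}}{6} = - 5 \frac{4 \sqrt{6}}{6} = - 5 \frac{2 \sqrt{6}}{3} = - \frac{10 \sqrt{6}}{3}$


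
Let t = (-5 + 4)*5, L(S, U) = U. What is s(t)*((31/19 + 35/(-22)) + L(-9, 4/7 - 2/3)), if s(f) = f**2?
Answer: -11975/8778 ≈ -1.3642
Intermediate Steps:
t = -5 (t = -1*5 = -5)
s(t)*((31/19 + 35/(-22)) + L(-9, 4/7 - 2/3)) = (-5)**2*((31/19 + 35/(-22)) + (4/7 - 2/3)) = 25*((31*(1/19) + 35*(-1/22)) + (4*(1/7) - 2*1/3)) = 25*((31/19 - 35/22) + (4/7 - 2/3)) = 25*(17/418 - 2/21) = 25*(-479/8778) = -11975/8778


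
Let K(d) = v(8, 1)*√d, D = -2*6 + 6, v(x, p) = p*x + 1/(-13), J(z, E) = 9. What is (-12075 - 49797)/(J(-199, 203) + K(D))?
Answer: -31369104/25781 + 27615536*I*√6/25781 ≈ -1216.8 + 2623.8*I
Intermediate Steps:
v(x, p) = -1/13 + p*x (v(x, p) = p*x - 1/13 = -1/13 + p*x)
D = -6 (D = -12 + 6 = -6)
K(d) = 103*√d/13 (K(d) = (-1/13 + 1*8)*√d = (-1/13 + 8)*√d = 103*√d/13)
(-12075 - 49797)/(J(-199, 203) + K(D)) = (-12075 - 49797)/(9 + 103*√(-6)/13) = -61872/(9 + 103*(I*√6)/13) = -61872/(9 + 103*I*√6/13)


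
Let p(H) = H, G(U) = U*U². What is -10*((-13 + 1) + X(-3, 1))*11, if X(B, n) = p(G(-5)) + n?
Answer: 14960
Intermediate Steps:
G(U) = U³
X(B, n) = -125 + n (X(B, n) = (-5)³ + n = -125 + n)
-10*((-13 + 1) + X(-3, 1))*11 = -10*((-13 + 1) + (-125 + 1))*11 = -10*(-12 - 124)*11 = -10*(-136)*11 = 1360*11 = 14960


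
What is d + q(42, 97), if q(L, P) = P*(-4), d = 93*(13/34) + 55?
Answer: -10113/34 ≈ -297.44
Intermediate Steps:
d = 3079/34 (d = 93*(13*(1/34)) + 55 = 93*(13/34) + 55 = 1209/34 + 55 = 3079/34 ≈ 90.559)
q(L, P) = -4*P
d + q(42, 97) = 3079/34 - 4*97 = 3079/34 - 388 = -10113/34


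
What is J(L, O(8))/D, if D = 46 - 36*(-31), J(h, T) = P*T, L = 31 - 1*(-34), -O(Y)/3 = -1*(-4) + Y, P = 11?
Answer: -198/581 ≈ -0.34079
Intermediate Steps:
O(Y) = -12 - 3*Y (O(Y) = -3*(-1*(-4) + Y) = -3*(4 + Y) = -12 - 3*Y)
L = 65 (L = 31 + 34 = 65)
J(h, T) = 11*T
D = 1162 (D = 46 + 1116 = 1162)
J(L, O(8))/D = (11*(-12 - 3*8))/1162 = (11*(-12 - 24))*(1/1162) = (11*(-36))*(1/1162) = -396*1/1162 = -198/581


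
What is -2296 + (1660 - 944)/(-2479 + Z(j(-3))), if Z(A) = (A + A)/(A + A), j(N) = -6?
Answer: -2845102/1239 ≈ -2296.3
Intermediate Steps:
Z(A) = 1 (Z(A) = (2*A)/((2*A)) = (2*A)*(1/(2*A)) = 1)
-2296 + (1660 - 944)/(-2479 + Z(j(-3))) = -2296 + (1660 - 944)/(-2479 + 1) = -2296 + 716/(-2478) = -2296 + 716*(-1/2478) = -2296 - 358/1239 = -2845102/1239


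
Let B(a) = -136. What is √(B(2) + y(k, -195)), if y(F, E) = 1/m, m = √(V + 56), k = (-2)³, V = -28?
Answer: √(-26656 + 14*√7)/14 ≈ 11.654*I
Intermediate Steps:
k = -8
m = 2*√7 (m = √(-28 + 56) = √28 = 2*√7 ≈ 5.2915)
y(F, E) = √7/14 (y(F, E) = 1/(2*√7) = √7/14)
√(B(2) + y(k, -195)) = √(-136 + √7/14)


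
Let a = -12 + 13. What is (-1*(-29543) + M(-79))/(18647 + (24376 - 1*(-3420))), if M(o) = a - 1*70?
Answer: 29474/46443 ≈ 0.63463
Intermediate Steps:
a = 1
M(o) = -69 (M(o) = 1 - 1*70 = 1 - 70 = -69)
(-1*(-29543) + M(-79))/(18647 + (24376 - 1*(-3420))) = (-1*(-29543) - 69)/(18647 + (24376 - 1*(-3420))) = (29543 - 69)/(18647 + (24376 + 3420)) = 29474/(18647 + 27796) = 29474/46443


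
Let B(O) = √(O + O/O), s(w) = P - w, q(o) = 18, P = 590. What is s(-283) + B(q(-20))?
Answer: 873 + √19 ≈ 877.36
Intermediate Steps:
s(w) = 590 - w
B(O) = √(1 + O) (B(O) = √(O + 1) = √(1 + O))
s(-283) + B(q(-20)) = (590 - 1*(-283)) + √(1 + 18) = (590 + 283) + √19 = 873 + √19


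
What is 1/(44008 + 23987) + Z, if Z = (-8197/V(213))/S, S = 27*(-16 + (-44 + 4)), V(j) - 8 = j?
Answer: 8852209/360645480 ≈ 0.024545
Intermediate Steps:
V(j) = 8 + j
S = -1512 (S = 27*(-16 - 40) = 27*(-56) = -1512)
Z = 1171/47736 (Z = -8197/(8 + 213)/(-1512) = -8197/221*(-1/1512) = 1171/47736 ≈ 0.024531)
1/(44008 + 23987) + Z = 1/(44008 + 23987) + 1171/47736 = 1/67995 + 1171/47736 = 8852209/360645480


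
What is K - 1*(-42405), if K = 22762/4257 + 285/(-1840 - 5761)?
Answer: 124753614982/2941587 ≈ 42410.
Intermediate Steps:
K = 15618247/2941587 (K = 22762*(1/4257) + 285/(-7601) = 22762/4257 + 285*(-1/7601) = 22762/4257 - 285/7601 = 15618247/2941587 ≈ 5.3095)
K - 1*(-42405) = 15618247/2941587 - 1*(-42405) = 15618247/2941587 + 42405 = 124753614982/2941587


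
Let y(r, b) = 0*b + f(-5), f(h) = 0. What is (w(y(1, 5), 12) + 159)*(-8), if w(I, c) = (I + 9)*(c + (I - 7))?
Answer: -1632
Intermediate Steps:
y(r, b) = 0 (y(r, b) = 0*b + 0 = 0 + 0 = 0)
w(I, c) = (9 + I)*(-7 + I + c) (w(I, c) = (9 + I)*(c + (-7 + I)) = (9 + I)*(-7 + I + c))
(w(y(1, 5), 12) + 159)*(-8) = ((-63 + 0² + 2*0 + 9*12 + 0*12) + 159)*(-8) = ((-63 + 0 + 0 + 108 + 0) + 159)*(-8) = (45 + 159)*(-8) = 204*(-8) = -1632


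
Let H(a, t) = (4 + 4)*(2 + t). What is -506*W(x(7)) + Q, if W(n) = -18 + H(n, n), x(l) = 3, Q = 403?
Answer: -10729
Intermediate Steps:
H(a, t) = 16 + 8*t (H(a, t) = 8*(2 + t) = 16 + 8*t)
W(n) = -2 + 8*n (W(n) = -18 + (16 + 8*n) = -2 + 8*n)
-506*W(x(7)) + Q = -506*(-2 + 8*3) + 403 = -506*(-2 + 24) + 403 = -506*22 + 403 = -11132 + 403 = -10729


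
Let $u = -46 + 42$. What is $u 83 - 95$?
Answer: $-427$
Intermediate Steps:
$u = -4$
$u 83 - 95 = \left(-4\right) 83 - 95 = -332 - 95 = -427$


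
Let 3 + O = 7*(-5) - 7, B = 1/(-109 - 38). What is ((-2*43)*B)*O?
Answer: -1290/49 ≈ -26.327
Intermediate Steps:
B = -1/147 (B = 1/(-147) = -1/147 ≈ -0.0068027)
O = -45 (O = -3 + (7*(-5) - 7) = -3 + (-35 - 7) = -3 - 42 = -45)
((-2*43)*B)*O = (-2*43*(-1/147))*(-45) = -86*(-1/147)*(-45) = (86/147)*(-45) = -1290/49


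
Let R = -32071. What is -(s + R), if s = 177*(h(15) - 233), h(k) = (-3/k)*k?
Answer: 73843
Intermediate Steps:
h(k) = -3
s = -41772 (s = 177*(-3 - 233) = 177*(-236) = -41772)
-(s + R) = -(-41772 - 32071) = -1*(-73843) = 73843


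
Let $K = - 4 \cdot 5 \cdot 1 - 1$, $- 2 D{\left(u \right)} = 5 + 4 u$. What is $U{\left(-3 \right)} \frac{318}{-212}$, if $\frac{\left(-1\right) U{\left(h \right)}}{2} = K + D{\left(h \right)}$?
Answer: $- \frac{105}{2} \approx -52.5$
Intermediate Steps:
$D{\left(u \right)} = - \frac{5}{2} - 2 u$ ($D{\left(u \right)} = - \frac{5 + 4 u}{2} = - \frac{5}{2} - 2 u$)
$K = -21$ ($K = \left(-4\right) 5 - 1 = -20 - 1 = -21$)
$U{\left(h \right)} = 47 + 4 h$ ($U{\left(h \right)} = - 2 \left(-21 - \left(\frac{5}{2} + 2 h\right)\right) = - 2 \left(- \frac{47}{2} - 2 h\right) = 47 + 4 h$)
$U{\left(-3 \right)} \frac{318}{-212} = \left(47 + 4 \left(-3\right)\right) \frac{318}{-212} = \left(47 - 12\right) 318 \left(- \frac{1}{212}\right) = 35 \left(- \frac{3}{2}\right) = - \frac{105}{2}$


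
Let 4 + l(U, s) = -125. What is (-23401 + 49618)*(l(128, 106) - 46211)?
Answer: -1214895780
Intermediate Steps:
l(U, s) = -129 (l(U, s) = -4 - 125 = -129)
(-23401 + 49618)*(l(128, 106) - 46211) = (-23401 + 49618)*(-129 - 46211) = 26217*(-46340) = -1214895780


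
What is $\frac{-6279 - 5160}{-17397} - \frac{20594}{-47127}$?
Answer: $\frac{99706619}{91096491} \approx 1.0945$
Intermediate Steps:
$\frac{-6279 - 5160}{-17397} - \frac{20594}{-47127} = \left(-6279 - 5160\right) \left(- \frac{1}{17397}\right) - - \frac{20594}{47127} = \left(-11439\right) \left(- \frac{1}{17397}\right) + \frac{20594}{47127} = \frac{1271}{1933} + \frac{20594}{47127} = \frac{99706619}{91096491}$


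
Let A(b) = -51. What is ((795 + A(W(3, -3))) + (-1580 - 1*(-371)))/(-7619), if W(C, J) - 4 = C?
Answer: 465/7619 ≈ 0.061032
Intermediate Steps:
W(C, J) = 4 + C
((795 + A(W(3, -3))) + (-1580 - 1*(-371)))/(-7619) = ((795 - 51) + (-1580 - 1*(-371)))/(-7619) = (744 + (-1580 + 371))*(-1/7619) = (744 - 1209)*(-1/7619) = -465*(-1/7619) = 465/7619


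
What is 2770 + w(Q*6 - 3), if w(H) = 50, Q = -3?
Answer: 2820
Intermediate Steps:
2770 + w(Q*6 - 3) = 2770 + 50 = 2820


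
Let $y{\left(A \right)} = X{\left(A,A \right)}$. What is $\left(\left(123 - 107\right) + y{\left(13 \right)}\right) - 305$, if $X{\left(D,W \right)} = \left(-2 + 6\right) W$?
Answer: $-237$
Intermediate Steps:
$X{\left(D,W \right)} = 4 W$
$y{\left(A \right)} = 4 A$
$\left(\left(123 - 107\right) + y{\left(13 \right)}\right) - 305 = \left(\left(123 - 107\right) + 4 \cdot 13\right) - 305 = \left(\left(123 - 107\right) + 52\right) - 305 = \left(16 + 52\right) - 305 = 68 - 305 = -237$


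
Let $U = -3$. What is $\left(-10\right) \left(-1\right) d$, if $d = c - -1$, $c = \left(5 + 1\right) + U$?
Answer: $40$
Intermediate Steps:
$c = 3$ ($c = \left(5 + 1\right) - 3 = 6 - 3 = 3$)
$d = 4$ ($d = 3 - -1 = 3 + 1 = 4$)
$\left(-10\right) \left(-1\right) d = \left(-10\right) \left(-1\right) 4 = 10 \cdot 4 = 40$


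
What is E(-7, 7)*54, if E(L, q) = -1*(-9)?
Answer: 486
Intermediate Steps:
E(L, q) = 9
E(-7, 7)*54 = 9*54 = 486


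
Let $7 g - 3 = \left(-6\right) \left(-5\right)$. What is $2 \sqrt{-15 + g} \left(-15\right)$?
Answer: $- \frac{180 i \sqrt{14}}{7} \approx - 96.214 i$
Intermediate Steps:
$g = \frac{33}{7}$ ($g = \frac{3}{7} + \frac{\left(-6\right) \left(-5\right)}{7} = \frac{3}{7} + \frac{1}{7} \cdot 30 = \frac{3}{7} + \frac{30}{7} = \frac{33}{7} \approx 4.7143$)
$2 \sqrt{-15 + g} \left(-15\right) = 2 \sqrt{-15 + \frac{33}{7}} \left(-15\right) = 2 \sqrt{- \frac{72}{7}} \left(-15\right) = 2 \frac{6 i \sqrt{14}}{7} \left(-15\right) = \frac{12 i \sqrt{14}}{7} \left(-15\right) = - \frac{180 i \sqrt{14}}{7}$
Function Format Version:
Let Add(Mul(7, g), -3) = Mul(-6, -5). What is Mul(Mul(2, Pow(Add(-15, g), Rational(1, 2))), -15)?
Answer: Mul(Rational(-180, 7), I, Pow(14, Rational(1, 2))) ≈ Mul(-96.214, I)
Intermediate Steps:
g = Rational(33, 7) (g = Add(Rational(3, 7), Mul(Rational(1, 7), Mul(-6, -5))) = Add(Rational(3, 7), Mul(Rational(1, 7), 30)) = Add(Rational(3, 7), Rational(30, 7)) = Rational(33, 7) ≈ 4.7143)
Mul(Mul(2, Pow(Add(-15, g), Rational(1, 2))), -15) = Mul(Mul(2, Pow(Add(-15, Rational(33, 7)), Rational(1, 2))), -15) = Mul(Mul(2, Pow(Rational(-72, 7), Rational(1, 2))), -15) = Mul(Mul(2, Mul(Rational(6, 7), I, Pow(14, Rational(1, 2)))), -15) = Mul(Mul(Rational(12, 7), I, Pow(14, Rational(1, 2))), -15) = Mul(Rational(-180, 7), I, Pow(14, Rational(1, 2)))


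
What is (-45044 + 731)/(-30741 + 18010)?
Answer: 44313/12731 ≈ 3.4807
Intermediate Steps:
(-45044 + 731)/(-30741 + 18010) = -44313/(-12731) = -44313*(-1/12731) = 44313/12731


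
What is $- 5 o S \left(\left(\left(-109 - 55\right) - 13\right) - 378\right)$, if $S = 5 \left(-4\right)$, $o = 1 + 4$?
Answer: $-277500$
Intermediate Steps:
$o = 5$
$S = -20$
$- 5 o S \left(\left(\left(-109 - 55\right) - 13\right) - 378\right) = \left(-5\right) 5 \left(-20\right) \left(\left(\left(-109 - 55\right) - 13\right) - 378\right) = \left(-25\right) \left(-20\right) \left(\left(-164 - 13\right) - 378\right) = 500 \left(-177 - 378\right) = 500 \left(-555\right) = -277500$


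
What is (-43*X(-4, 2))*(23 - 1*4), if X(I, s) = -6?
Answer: 4902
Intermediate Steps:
(-43*X(-4, 2))*(23 - 1*4) = (-43*(-6))*(23 - 1*4) = 258*(23 - 4) = 258*19 = 4902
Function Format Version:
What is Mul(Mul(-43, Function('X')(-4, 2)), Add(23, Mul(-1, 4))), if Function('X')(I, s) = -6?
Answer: 4902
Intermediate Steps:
Mul(Mul(-43, Function('X')(-4, 2)), Add(23, Mul(-1, 4))) = Mul(Mul(-43, -6), Add(23, Mul(-1, 4))) = Mul(258, Add(23, -4)) = Mul(258, 19) = 4902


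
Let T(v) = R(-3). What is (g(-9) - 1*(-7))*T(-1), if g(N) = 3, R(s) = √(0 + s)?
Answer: 10*I*√3 ≈ 17.32*I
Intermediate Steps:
R(s) = √s
T(v) = I*√3 (T(v) = √(-3) = I*√3)
(g(-9) - 1*(-7))*T(-1) = (3 - 1*(-7))*(I*√3) = (3 + 7)*(I*√3) = 10*(I*√3) = 10*I*√3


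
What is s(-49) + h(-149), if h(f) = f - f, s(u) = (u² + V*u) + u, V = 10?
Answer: 1862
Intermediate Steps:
s(u) = u² + 11*u (s(u) = (u² + 10*u) + u = u² + 11*u)
h(f) = 0
s(-49) + h(-149) = -49*(11 - 49) + 0 = -49*(-38) + 0 = 1862 + 0 = 1862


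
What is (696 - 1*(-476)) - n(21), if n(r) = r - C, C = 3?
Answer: 1154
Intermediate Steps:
n(r) = -3 + r (n(r) = r - 1*3 = r - 3 = -3 + r)
(696 - 1*(-476)) - n(21) = (696 - 1*(-476)) - (-3 + 21) = (696 + 476) - 1*18 = 1172 - 18 = 1154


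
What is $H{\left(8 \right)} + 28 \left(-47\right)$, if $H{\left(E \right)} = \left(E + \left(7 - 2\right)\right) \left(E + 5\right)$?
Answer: $-1147$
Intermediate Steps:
$H{\left(E \right)} = \left(5 + E\right)^{2}$ ($H{\left(E \right)} = \left(E + \left(7 - 2\right)\right) \left(5 + E\right) = \left(E + 5\right) \left(5 + E\right) = \left(5 + E\right) \left(5 + E\right) = \left(5 + E\right)^{2}$)
$H{\left(8 \right)} + 28 \left(-47\right) = \left(5 + 8\right)^{2} + 28 \left(-47\right) = 13^{2} - 1316 = 169 - 1316 = -1147$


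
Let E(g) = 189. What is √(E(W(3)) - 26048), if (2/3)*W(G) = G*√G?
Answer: I*√25859 ≈ 160.81*I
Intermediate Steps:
W(G) = 3*G^(3/2)/2 (W(G) = 3*(G*√G)/2 = 3*G^(3/2)/2)
√(E(W(3)) - 26048) = √(189 - 26048) = √(-25859) = I*√25859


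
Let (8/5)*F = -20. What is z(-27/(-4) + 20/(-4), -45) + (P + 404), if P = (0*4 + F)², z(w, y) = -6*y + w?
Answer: 832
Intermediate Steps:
F = -25/2 (F = (5/8)*(-20) = -25/2 ≈ -12.500)
z(w, y) = w - 6*y
P = 625/4 (P = (0*4 - 25/2)² = (0 - 25/2)² = (-25/2)² = 625/4 ≈ 156.25)
z(-27/(-4) + 20/(-4), -45) + (P + 404) = ((-27/(-4) + 20/(-4)) - 6*(-45)) + (625/4 + 404) = ((-27*(-¼) + 20*(-¼)) + 270) + 2241/4 = ((27/4 - 5) + 270) + 2241/4 = (7/4 + 270) + 2241/4 = 1087/4 + 2241/4 = 832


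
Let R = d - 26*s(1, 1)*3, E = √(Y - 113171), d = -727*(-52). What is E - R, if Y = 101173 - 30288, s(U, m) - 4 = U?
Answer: -37414 + I*√42286 ≈ -37414.0 + 205.64*I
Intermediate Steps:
s(U, m) = 4 + U
d = 37804
Y = 70885
E = I*√42286 (E = √(70885 - 113171) = √(-42286) = I*√42286 ≈ 205.64*I)
R = 37414 (R = 37804 - 26*(4 + 1)*3 = 37804 - 26*5*3 = 37804 - 130*3 = 37804 - 390 = 37414)
E - R = I*√42286 - 1*37414 = I*√42286 - 37414 = -37414 + I*√42286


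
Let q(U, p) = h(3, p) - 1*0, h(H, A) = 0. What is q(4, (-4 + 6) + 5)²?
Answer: 0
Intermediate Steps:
q(U, p) = 0 (q(U, p) = 0 - 1*0 = 0 + 0 = 0)
q(4, (-4 + 6) + 5)² = 0² = 0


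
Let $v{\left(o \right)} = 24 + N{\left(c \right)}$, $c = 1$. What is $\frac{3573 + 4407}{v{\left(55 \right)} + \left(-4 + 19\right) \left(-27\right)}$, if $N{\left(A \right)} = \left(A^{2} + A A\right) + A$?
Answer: $- \frac{190}{9} \approx -21.111$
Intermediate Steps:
$N{\left(A \right)} = A + 2 A^{2}$ ($N{\left(A \right)} = \left(A^{2} + A^{2}\right) + A = 2 A^{2} + A = A + 2 A^{2}$)
$v{\left(o \right)} = 27$ ($v{\left(o \right)} = 24 + 1 \left(1 + 2 \cdot 1\right) = 24 + 1 \left(1 + 2\right) = 24 + 1 \cdot 3 = 24 + 3 = 27$)
$\frac{3573 + 4407}{v{\left(55 \right)} + \left(-4 + 19\right) \left(-27\right)} = \frac{3573 + 4407}{27 + \left(-4 + 19\right) \left(-27\right)} = \frac{7980}{27 + 15 \left(-27\right)} = \frac{7980}{27 - 405} = \frac{7980}{-378} = 7980 \left(- \frac{1}{378}\right) = - \frac{190}{9}$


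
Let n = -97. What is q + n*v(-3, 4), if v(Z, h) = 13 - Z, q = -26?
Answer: -1578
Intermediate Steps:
q + n*v(-3, 4) = -26 - 97*(13 - 1*(-3)) = -26 - 97*(13 + 3) = -26 - 97*16 = -26 - 1552 = -1578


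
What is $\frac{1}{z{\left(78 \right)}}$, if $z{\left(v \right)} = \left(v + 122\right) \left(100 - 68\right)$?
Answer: $\frac{1}{6400} \approx 0.00015625$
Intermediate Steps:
$z{\left(v \right)} = 3904 + 32 v$ ($z{\left(v \right)} = \left(122 + v\right) 32 = 3904 + 32 v$)
$\frac{1}{z{\left(78 \right)}} = \frac{1}{3904 + 32 \cdot 78} = \frac{1}{3904 + 2496} = \frac{1}{6400}$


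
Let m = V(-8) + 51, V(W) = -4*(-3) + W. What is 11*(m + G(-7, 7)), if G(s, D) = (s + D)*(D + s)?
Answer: 605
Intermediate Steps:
V(W) = 12 + W
G(s, D) = (D + s)² (G(s, D) = (D + s)*(D + s) = (D + s)²)
m = 55 (m = (12 - 8) + 51 = 4 + 51 = 55)
11*(m + G(-7, 7)) = 11*(55 + (7 - 7)²) = 11*(55 + 0²) = 11*(55 + 0) = 11*55 = 605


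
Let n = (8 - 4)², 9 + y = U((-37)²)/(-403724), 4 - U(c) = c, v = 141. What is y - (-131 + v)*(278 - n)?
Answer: -1061389031/403724 ≈ -2629.0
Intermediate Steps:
U(c) = 4 - c
y = -3632151/403724 (y = -9 + (4 - 1*(-37)²)/(-403724) = -9 + (4 - 1*1369)*(-1/403724) = -9 + (4 - 1369)*(-1/403724) = -9 - 1365*(-1/403724) = -9 + 1365/403724 = -3632151/403724 ≈ -8.9966)
n = 16 (n = 4² = 16)
y - (-131 + v)*(278 - n) = -3632151/403724 - (-131 + 141)*(278 - 1*16) = -3632151/403724 - 10*(278 - 16) = -3632151/403724 - 10*262 = -3632151/403724 - 1*2620 = -3632151/403724 - 2620 = -1061389031/403724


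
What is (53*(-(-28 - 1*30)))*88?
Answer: 270512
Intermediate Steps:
(53*(-(-28 - 1*30)))*88 = (53*(-(-28 - 30)))*88 = (53*(-1*(-58)))*88 = (53*58)*88 = 3074*88 = 270512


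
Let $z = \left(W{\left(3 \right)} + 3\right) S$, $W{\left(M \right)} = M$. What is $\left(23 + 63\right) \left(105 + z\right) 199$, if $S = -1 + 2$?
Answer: $1899654$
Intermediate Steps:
$S = 1$
$z = 6$ ($z = \left(3 + 3\right) 1 = 6 \cdot 1 = 6$)
$\left(23 + 63\right) \left(105 + z\right) 199 = \left(23 + 63\right) \left(105 + 6\right) 199 = 86 \cdot 111 \cdot 199 = 9546 \cdot 199 = 1899654$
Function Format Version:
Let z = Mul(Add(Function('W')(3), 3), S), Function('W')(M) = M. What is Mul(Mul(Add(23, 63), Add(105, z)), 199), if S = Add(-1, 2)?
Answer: 1899654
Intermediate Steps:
S = 1
z = 6 (z = Mul(Add(3, 3), 1) = Mul(6, 1) = 6)
Mul(Mul(Add(23, 63), Add(105, z)), 199) = Mul(Mul(Add(23, 63), Add(105, 6)), 199) = Mul(Mul(86, 111), 199) = Mul(9546, 199) = 1899654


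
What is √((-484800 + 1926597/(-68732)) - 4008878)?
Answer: I*√5307165485910419/34366 ≈ 2119.8*I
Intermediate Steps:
√((-484800 + 1926597/(-68732)) - 4008878) = √((-484800 + 1926597*(-1/68732)) - 4008878) = √((-484800 - 1926597/68732) - 4008878) = √(-33323200197/68732 - 4008878) = √(-308861402893/68732) = I*√5307165485910419/34366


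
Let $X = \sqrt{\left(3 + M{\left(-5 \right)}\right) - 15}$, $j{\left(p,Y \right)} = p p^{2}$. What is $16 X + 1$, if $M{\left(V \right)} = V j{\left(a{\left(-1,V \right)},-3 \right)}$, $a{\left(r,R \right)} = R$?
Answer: $1 + 16 \sqrt{613} \approx 397.14$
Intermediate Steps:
$j{\left(p,Y \right)} = p^{3}$
$M{\left(V \right)} = V^{4}$ ($M{\left(V \right)} = V V^{3} = V^{4}$)
$X = \sqrt{613}$ ($X = \sqrt{\left(3 + \left(-5\right)^{4}\right) - 15} = \sqrt{\left(3 + 625\right) - 15} = \sqrt{628 - 15} = \sqrt{613} \approx 24.759$)
$16 X + 1 = 16 \sqrt{613} + 1 = 1 + 16 \sqrt{613}$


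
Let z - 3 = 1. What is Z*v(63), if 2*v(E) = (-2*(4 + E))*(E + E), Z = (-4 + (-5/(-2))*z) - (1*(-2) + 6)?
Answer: -16884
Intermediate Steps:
z = 4 (z = 3 + 1 = 4)
Z = 2 (Z = (-4 - 5/(-2)*4) - (1*(-2) + 6) = (-4 - 5*(-½)*4) - (-2 + 6) = (-4 + (5/2)*4) - 1*4 = (-4 + 10) - 4 = 6 - 4 = 2)
v(E) = E*(-8 - 2*E) (v(E) = ((-2*(4 + E))*(E + E))/2 = ((-8 - 2*E)*(2*E))/2 = (2*E*(-8 - 2*E))/2 = E*(-8 - 2*E))
Z*v(63) = 2*(-2*63*(4 + 63)) = 2*(-2*63*67) = 2*(-8442) = -16884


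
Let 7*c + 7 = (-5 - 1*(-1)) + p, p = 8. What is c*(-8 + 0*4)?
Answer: 24/7 ≈ 3.4286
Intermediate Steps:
c = -3/7 (c = -1 + ((-5 - 1*(-1)) + 8)/7 = -1 + ((-5 + 1) + 8)/7 = -1 + (-4 + 8)/7 = -1 + (⅐)*4 = -1 + 4/7 = -3/7 ≈ -0.42857)
c*(-8 + 0*4) = -3*(-8 + 0*4)/7 = -3*(-8 + 0)/7 = -3/7*(-8) = 24/7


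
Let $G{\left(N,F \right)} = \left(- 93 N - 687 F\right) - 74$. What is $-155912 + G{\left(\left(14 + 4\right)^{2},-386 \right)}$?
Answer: $79064$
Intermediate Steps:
$G{\left(N,F \right)} = -74 - 687 F - 93 N$ ($G{\left(N,F \right)} = \left(- 687 F - 93 N\right) - 74 = -74 - 687 F - 93 N$)
$-155912 + G{\left(\left(14 + 4\right)^{2},-386 \right)} = -155912 - \left(-265108 + 93 \left(14 + 4\right)^{2}\right) = -155912 - \left(-265108 + 30132\right) = -155912 - -234976 = -155912 + 234976 = 79064$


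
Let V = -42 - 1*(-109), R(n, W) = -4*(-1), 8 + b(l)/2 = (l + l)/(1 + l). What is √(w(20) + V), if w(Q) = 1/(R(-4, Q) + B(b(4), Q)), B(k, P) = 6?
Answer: √6710/10 ≈ 8.1915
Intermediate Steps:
b(l) = -16 + 4*l/(1 + l) (b(l) = -16 + 2*((l + l)/(1 + l)) = -16 + 2*((2*l)/(1 + l)) = -16 + 2*(2*l/(1 + l)) = -16 + 4*l/(1 + l))
R(n, W) = 4
V = 67 (V = -42 + 109 = 67)
w(Q) = ⅒ (w(Q) = 1/(4 + 6) = 1/10 = ⅒)
√(w(20) + V) = √(⅒ + 67) = √(671/10) = √6710/10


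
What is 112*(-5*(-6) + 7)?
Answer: 4144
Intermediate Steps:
112*(-5*(-6) + 7) = 112*(30 + 7) = 112*37 = 4144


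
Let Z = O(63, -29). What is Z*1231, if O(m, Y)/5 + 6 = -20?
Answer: -160030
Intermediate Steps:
O(m, Y) = -130 (O(m, Y) = -30 + 5*(-20) = -30 - 100 = -130)
Z = -130
Z*1231 = -130*1231 = -160030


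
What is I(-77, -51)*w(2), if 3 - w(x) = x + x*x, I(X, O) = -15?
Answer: 45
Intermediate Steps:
w(x) = 3 - x - x² (w(x) = 3 - (x + x*x) = 3 - (x + x²) = 3 + (-x - x²) = 3 - x - x²)
I(-77, -51)*w(2) = -15*(3 - 1*2 - 1*2²) = -15*(3 - 2 - 1*4) = -15*(3 - 2 - 4) = -15*(-3) = 45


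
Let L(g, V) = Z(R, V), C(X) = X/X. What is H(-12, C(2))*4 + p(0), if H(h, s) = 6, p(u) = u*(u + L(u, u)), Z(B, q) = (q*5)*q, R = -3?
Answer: 24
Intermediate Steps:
Z(B, q) = 5*q**2 (Z(B, q) = (5*q)*q = 5*q**2)
C(X) = 1
L(g, V) = 5*V**2
p(u) = u*(u + 5*u**2)
H(-12, C(2))*4 + p(0) = 6*4 + 0**2*(1 + 5*0) = 24 + 0*(1 + 0) = 24 + 0*1 = 24 + 0 = 24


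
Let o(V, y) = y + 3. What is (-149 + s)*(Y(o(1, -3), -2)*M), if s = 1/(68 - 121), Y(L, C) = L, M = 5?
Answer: 0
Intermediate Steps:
o(V, y) = 3 + y
s = -1/53 (s = 1/(-53) = -1/53 ≈ -0.018868)
(-149 + s)*(Y(o(1, -3), -2)*M) = (-149 - 1/53)*((3 - 3)*5) = -0*5 = -7898/53*0 = 0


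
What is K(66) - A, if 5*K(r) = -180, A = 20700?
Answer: -20736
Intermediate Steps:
K(r) = -36 (K(r) = (⅕)*(-180) = -36)
K(66) - A = -36 - 1*20700 = -36 - 20700 = -20736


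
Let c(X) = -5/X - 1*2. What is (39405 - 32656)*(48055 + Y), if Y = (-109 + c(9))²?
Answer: 33073278779/81 ≈ 4.0831e+8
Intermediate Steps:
c(X) = -2 - 5/X (c(X) = -5/X - 2 = -2 - 5/X)
Y = 1008016/81 (Y = (-109 + (-2 - 5/9))² = (-109 - 23/9)² = (-1004/9)² = 1008016/81 ≈ 12445.)
(39405 - 32656)*(48055 + Y) = (39405 - 32656)*(48055 + 1008016/81) = 6749*(4900471/81) = 33073278779/81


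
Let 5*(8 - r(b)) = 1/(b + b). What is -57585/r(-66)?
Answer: -38006100/5281 ≈ -7196.8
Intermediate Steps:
r(b) = 8 - 1/(10*b) (r(b) = 8 - 1/(5*(b + b)) = 8 - 1/(2*b)/5 = 8 - 1/(10*b))
-57585/r(-66) = -57585/(8 - 1/10/(-66)) = -57585/(8 - 1/10*(-1/66)) = -57585/(8 + 1/660) = -57585/5281/660 = -57585*660/5281 = -38006100/5281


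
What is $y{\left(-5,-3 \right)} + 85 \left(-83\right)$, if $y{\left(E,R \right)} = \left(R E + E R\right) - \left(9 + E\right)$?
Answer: $-7029$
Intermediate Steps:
$y{\left(E,R \right)} = -9 - E + 2 E R$ ($y{\left(E,R \right)} = \left(E R + E R\right) - \left(9 + E\right) = 2 E R - \left(9 + E\right) = -9 - E + 2 E R$)
$y{\left(-5,-3 \right)} + 85 \left(-83\right) = \left(-9 - -5 + 2 \left(-5\right) \left(-3\right)\right) + 85 \left(-83\right) = \left(-9 + 5 + 30\right) - 7055 = 26 - 7055 = -7029$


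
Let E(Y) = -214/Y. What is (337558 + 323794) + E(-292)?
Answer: 96557499/146 ≈ 6.6135e+5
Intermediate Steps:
(337558 + 323794) + E(-292) = (337558 + 323794) - 214/(-292) = 661352 - 214*(-1/292) = 661352 + 107/146 = 96557499/146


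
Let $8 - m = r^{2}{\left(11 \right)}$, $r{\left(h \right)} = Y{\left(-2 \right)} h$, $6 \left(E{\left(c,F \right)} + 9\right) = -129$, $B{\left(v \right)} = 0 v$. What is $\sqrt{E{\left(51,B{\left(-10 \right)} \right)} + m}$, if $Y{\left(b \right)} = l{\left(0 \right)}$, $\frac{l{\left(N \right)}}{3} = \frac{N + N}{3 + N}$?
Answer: $\frac{3 i \sqrt{10}}{2} \approx 4.7434 i$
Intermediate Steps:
$B{\left(v \right)} = 0$
$E{\left(c,F \right)} = - \frac{61}{2}$ ($E{\left(c,F \right)} = -9 + \frac{1}{6} \left(-129\right) = -9 - \frac{43}{2} = - \frac{61}{2}$)
$l{\left(N \right)} = \frac{6 N}{3 + N}$ ($l{\left(N \right)} = 3 \frac{N + N}{3 + N} = 3 \frac{2 N}{3 + N} = \frac{6 N}{3 + N}$)
$Y{\left(b \right)} = 0$ ($Y{\left(b \right)} = 6 \cdot 0 \frac{1}{3 + 0} = 6 \cdot 0 \cdot \frac{1}{3} = 0$)
$r{\left(h \right)} = 0$ ($r{\left(h \right)} = 0 h = 0$)
$m = 8$ ($m = 8 - 0^{2} = 8 - 0 = 8 + 0 = 8$)
$\sqrt{E{\left(51,B{\left(-10 \right)} \right)} + m} = \sqrt{- \frac{61}{2} + 8} = \sqrt{- \frac{45}{2}} = \frac{3 i \sqrt{10}}{2}$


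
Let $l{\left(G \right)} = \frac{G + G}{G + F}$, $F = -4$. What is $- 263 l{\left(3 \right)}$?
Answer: $1578$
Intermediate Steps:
$l{\left(G \right)} = \frac{2 G}{-4 + G}$ ($l{\left(G \right)} = \frac{G + G}{G - 4} = \frac{2 G}{-4 + G}$)
$- 263 l{\left(3 \right)} = - 263 \cdot 2 \cdot 3 \frac{1}{-4 + 3} = - 263 \cdot 2 \cdot 3 \frac{1}{-1} = - 263 \cdot 2 \cdot 3 \left(-1\right) = \left(-263\right) \left(-6\right) = 1578$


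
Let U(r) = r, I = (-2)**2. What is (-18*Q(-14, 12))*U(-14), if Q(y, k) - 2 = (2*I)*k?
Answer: 24696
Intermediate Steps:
I = 4
Q(y, k) = 2 + 8*k (Q(y, k) = 2 + (2*4)*k = 2 + 8*k)
(-18*Q(-14, 12))*U(-14) = -18*(2 + 8*12)*(-14) = -18*(2 + 96)*(-14) = -18*98*(-14) = -1764*(-14) = 24696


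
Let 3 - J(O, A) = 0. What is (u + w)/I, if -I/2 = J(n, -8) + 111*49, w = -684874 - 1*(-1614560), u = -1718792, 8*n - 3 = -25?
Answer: 394553/5442 ≈ 72.501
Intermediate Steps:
n = -11/4 (n = 3/8 + (⅛)*(-25) = 3/8 - 25/8 = -11/4 ≈ -2.7500)
J(O, A) = 3 (J(O, A) = 3 - 1*0 = 3 + 0 = 3)
w = 929686 (w = -684874 + 1614560 = 929686)
I = -10884 (I = -2*(3 + 111*49) = -2*(3 + 5439) = -2*5442 = -10884)
(u + w)/I = (-1718792 + 929686)/(-10884) = -789106*(-1/10884) = 394553/5442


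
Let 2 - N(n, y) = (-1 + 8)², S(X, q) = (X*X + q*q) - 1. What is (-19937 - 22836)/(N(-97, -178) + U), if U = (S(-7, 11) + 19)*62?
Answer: -42773/11609 ≈ -3.6845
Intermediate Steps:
S(X, q) = -1 + X² + q² (S(X, q) = (X² + q²) - 1 = -1 + X² + q²)
N(n, y) = -47 (N(n, y) = 2 - (-1 + 8)² = 2 - 1*7² = 2 - 1*49 = 2 - 49 = -47)
U = 11656 (U = ((-1 + (-7)² + 11²) + 19)*62 = ((-1 + 49 + 121) + 19)*62 = (169 + 19)*62 = 188*62 = 11656)
(-19937 - 22836)/(N(-97, -178) + U) = (-19937 - 22836)/(-47 + 11656) = -42773/11609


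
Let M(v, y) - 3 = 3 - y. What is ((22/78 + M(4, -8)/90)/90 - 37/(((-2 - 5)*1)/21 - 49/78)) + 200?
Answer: 6278114/26325 ≈ 238.48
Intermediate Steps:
M(v, y) = 6 - y (M(v, y) = 3 + (3 - y) = 6 - y)
((22/78 + M(4, -8)/90)/90 - 37/(((-2 - 5)*1)/21 - 49/78)) + 200 = ((22/78 + (6 - 1*(-8))/90)/90 - 37/(((-2 - 5)*1)/21 - 49/78)) + 200 = ((22*(1/78) + (6 + 8)*(1/90))*(1/90) - 37/(-7*1*(1/21) - 49*1/78)) + 200 = ((11/39 + 14*(1/90))*(1/90) - 37/(-7*1/21 - 49/78)) + 200 = ((11/39 + 7/45)*(1/90) - 37/(-⅓ - 49/78)) + 200 = ((256/585)*(1/90) - 37/(-25/26)) + 200 = (128/26325 - 37*(-26/25)) + 200 = (128/26325 + 962/25) + 200 = 1013114/26325 + 200 = 6278114/26325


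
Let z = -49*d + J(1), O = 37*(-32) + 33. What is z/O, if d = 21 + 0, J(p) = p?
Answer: 1028/1151 ≈ 0.89314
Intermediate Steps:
d = 21
O = -1151 (O = -1184 + 33 = -1151)
z = -1028 (z = -49*21 + 1 = -1029 + 1 = -1028)
z/O = -1028/(-1151) = -1028*(-1/1151) = 1028/1151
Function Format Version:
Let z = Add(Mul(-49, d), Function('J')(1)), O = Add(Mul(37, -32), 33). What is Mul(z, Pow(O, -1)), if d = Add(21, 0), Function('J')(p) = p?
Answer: Rational(1028, 1151) ≈ 0.89314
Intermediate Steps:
d = 21
O = -1151 (O = Add(-1184, 33) = -1151)
z = -1028 (z = Add(Mul(-49, 21), 1) = Add(-1029, 1) = -1028)
Mul(z, Pow(O, -1)) = Mul(-1028, Pow(-1151, -1)) = Mul(-1028, Rational(-1, 1151)) = Rational(1028, 1151)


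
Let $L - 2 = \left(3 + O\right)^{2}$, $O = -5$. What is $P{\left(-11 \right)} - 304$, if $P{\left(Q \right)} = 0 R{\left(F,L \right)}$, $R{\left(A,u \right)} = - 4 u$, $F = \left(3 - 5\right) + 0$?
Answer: $-304$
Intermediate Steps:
$F = -2$ ($F = -2 + 0 = -2$)
$L = 6$ ($L = 2 + \left(3 - 5\right)^{2} = 2 + \left(-2\right)^{2} = 2 + 4 = 6$)
$P{\left(Q \right)} = 0$ ($P{\left(Q \right)} = 0 \left(\left(-4\right) 6\right) = 0 \left(-24\right) = 0$)
$P{\left(-11 \right)} - 304 = 0 - 304 = -304$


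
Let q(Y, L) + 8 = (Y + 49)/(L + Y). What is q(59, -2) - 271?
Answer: -5265/19 ≈ -277.11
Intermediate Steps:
q(Y, L) = -8 + (49 + Y)/(L + Y) (q(Y, L) = -8 + (Y + 49)/(L + Y) = -8 + (49 + Y)/(L + Y))
q(59, -2) - 271 = (49 - 8*(-2) - 7*59)/(-2 + 59) - 271 = (49 + 16 - 413)/57 - 271 = (1/57)*(-348) - 271 = -116/19 - 271 = -5265/19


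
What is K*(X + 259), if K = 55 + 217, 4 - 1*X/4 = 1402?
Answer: -1450576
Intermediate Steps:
X = -5592 (X = 16 - 4*1402 = 16 - 5608 = -5592)
K = 272
K*(X + 259) = 272*(-5592 + 259) = 272*(-5333) = -1450576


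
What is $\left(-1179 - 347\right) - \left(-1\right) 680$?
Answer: $-846$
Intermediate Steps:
$\left(-1179 - 347\right) - \left(-1\right) 680 = -1526 - -680 = -1526 + 680 = -846$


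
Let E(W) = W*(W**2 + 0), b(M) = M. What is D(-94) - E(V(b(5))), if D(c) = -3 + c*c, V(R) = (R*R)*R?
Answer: -1944292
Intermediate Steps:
V(R) = R**3 (V(R) = R**2*R = R**3)
D(c) = -3 + c**2
E(W) = W**3 (E(W) = W*W**2 = W**3)
D(-94) - E(V(b(5))) = (-3 + (-94)**2) - (5**3)**3 = (-3 + 8836) - 1*125**3 = 8833 - 1*1953125 = 8833 - 1953125 = -1944292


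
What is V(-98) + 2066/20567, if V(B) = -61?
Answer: -1252521/20567 ≈ -60.900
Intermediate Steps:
V(-98) + 2066/20567 = -61 + 2066/20567 = -1252521/20567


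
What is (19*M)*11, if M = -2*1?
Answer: -418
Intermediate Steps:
M = -2
(19*M)*11 = (19*(-2))*11 = -38*11 = -418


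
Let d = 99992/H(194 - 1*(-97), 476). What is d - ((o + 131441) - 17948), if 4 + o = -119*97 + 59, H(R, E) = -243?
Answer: -24887207/243 ≈ -1.0242e+5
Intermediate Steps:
o = -11488 (o = -4 + (-119*97 + 59) = -4 + (-11543 + 59) = -4 - 11484 = -11488)
d = -99992/243 (d = 99992/(-243) = 99992*(-1/243) = -99992/243 ≈ -411.49)
d - ((o + 131441) - 17948) = -99992/243 - ((-11488 + 131441) - 17948) = -99992/243 - (119953 - 17948) = -99992/243 - 1*102005 = -99992/243 - 102005 = -24887207/243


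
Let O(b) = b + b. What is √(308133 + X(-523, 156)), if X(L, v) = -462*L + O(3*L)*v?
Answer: √60231 ≈ 245.42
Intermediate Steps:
O(b) = 2*b
X(L, v) = -462*L + 6*L*v (X(L, v) = -462*L + (2*(3*L))*v = -462*L + (6*L)*v = -462*L + 6*L*v)
√(308133 + X(-523, 156)) = √(308133 + 6*(-523)*(-77 + 156)) = √(308133 + 6*(-523)*79) = √(308133 - 247902) = √60231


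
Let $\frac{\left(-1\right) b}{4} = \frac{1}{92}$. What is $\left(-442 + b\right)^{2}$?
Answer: $\frac{103367889}{529} \approx 1.954 \cdot 10^{5}$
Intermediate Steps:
$b = - \frac{1}{23}$ ($b = - \frac{4}{92} = \left(-4\right) \frac{1}{92} = - \frac{1}{23} \approx -0.043478$)
$\left(-442 + b\right)^{2} = \left(-442 - \frac{1}{23}\right)^{2} = \left(- \frac{10167}{23}\right)^{2} = \frac{103367889}{529}$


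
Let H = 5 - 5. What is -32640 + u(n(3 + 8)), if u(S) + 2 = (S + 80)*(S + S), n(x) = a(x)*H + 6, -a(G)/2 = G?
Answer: -31610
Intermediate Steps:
a(G) = -2*G
H = 0
n(x) = 6 (n(x) = -2*x*0 + 6 = 0 + 6 = 6)
u(S) = -2 + 2*S*(80 + S) (u(S) = -2 + (S + 80)*(S + S) = -2 + (80 + S)*(2*S) = -2 + 2*S*(80 + S))
-32640 + u(n(3 + 8)) = -32640 + (-2 + 2*6² + 160*6) = -32640 + (-2 + 2*36 + 960) = -32640 + (-2 + 72 + 960) = -32640 + 1030 = -31610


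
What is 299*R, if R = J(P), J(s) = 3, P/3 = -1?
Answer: 897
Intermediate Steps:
P = -3 (P = 3*(-1) = -3)
R = 3
299*R = 299*3 = 897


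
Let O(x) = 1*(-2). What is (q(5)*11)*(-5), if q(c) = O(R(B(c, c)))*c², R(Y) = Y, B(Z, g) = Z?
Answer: 2750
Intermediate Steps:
O(x) = -2
q(c) = -2*c²
(q(5)*11)*(-5) = (-2*5²*11)*(-5) = (-2*25*11)*(-5) = -50*11*(-5) = -550*(-5) = 2750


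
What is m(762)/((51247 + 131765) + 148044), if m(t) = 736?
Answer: 46/20691 ≈ 0.0022232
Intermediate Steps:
m(762)/((51247 + 131765) + 148044) = 736/((51247 + 131765) + 148044) = 736/(183012 + 148044) = 736/331056 = 736*(1/331056) = 46/20691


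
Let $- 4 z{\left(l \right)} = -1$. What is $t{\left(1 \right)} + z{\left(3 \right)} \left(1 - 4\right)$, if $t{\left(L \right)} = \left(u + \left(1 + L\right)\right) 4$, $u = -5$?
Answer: $- \frac{51}{4} \approx -12.75$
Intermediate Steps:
$z{\left(l \right)} = \frac{1}{4}$ ($z{\left(l \right)} = \left(- \frac{1}{4}\right) \left(-1\right) = \frac{1}{4}$)
$t{\left(L \right)} = -16 + 4 L$ ($t{\left(L \right)} = \left(-5 + \left(1 + L\right)\right) 4 = \left(-4 + L\right) 4 = -16 + 4 L$)
$t{\left(1 \right)} + z{\left(3 \right)} \left(1 - 4\right) = \left(-16 + 4 \cdot 1\right) + \frac{1 - 4}{4} = \left(-16 + 4\right) + \frac{1 - 4}{4} = -12 + \frac{1}{4} \left(-3\right) = -12 - \frac{3}{4} = - \frac{51}{4}$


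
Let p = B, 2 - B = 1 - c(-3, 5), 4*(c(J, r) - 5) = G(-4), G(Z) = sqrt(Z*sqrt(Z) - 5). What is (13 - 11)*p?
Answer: 12 + sqrt(-5 - 8*I)/2 ≈ 12.744 - 1.3432*I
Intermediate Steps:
G(Z) = sqrt(-5 + Z**(3/2)) (G(Z) = sqrt(Z**(3/2) - 5) = sqrt(-5 + Z**(3/2)))
c(J, r) = 5 + sqrt(-5 - 8*I)/4 (c(J, r) = 5 + sqrt(-5 + (-4)**(3/2))/4 = 5 + sqrt(-5 - 8*I)/4)
B = 6 + sqrt(-5 - 8*I)/4 (B = 2 - (1 - (5 + sqrt(-5 - 8*I)/4)) = 2 - (1 + (-5 - sqrt(-5 - 8*I)/4)) = 2 - (-4 - sqrt(-5 - 8*I)/4) = 2 + (4 + sqrt(-5 - 8*I)/4) = 6 + sqrt(-5 - 8*I)/4 ≈ 6.3722 - 0.67161*I)
p = 6 + sqrt(-5 - 8*I)/4 ≈ 6.3722 - 0.67161*I
(13 - 11)*p = (13 - 11)*(6 + sqrt(-5 - 8*I)/4) = 2*(6 + sqrt(-5 - 8*I)/4) = 12 + sqrt(-5 - 8*I)/2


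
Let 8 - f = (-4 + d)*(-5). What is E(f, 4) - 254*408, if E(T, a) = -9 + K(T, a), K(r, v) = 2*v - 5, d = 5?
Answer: -103638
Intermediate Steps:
K(r, v) = -5 + 2*v
f = 13 (f = 8 - (-4 + 5)*(-5) = 8 - (-5) = 8 - 1*(-5) = 8 + 5 = 13)
E(T, a) = -14 + 2*a (E(T, a) = -9 + (-5 + 2*a) = -14 + 2*a)
E(f, 4) - 254*408 = (-14 + 2*4) - 254*408 = (-14 + 8) - 103632 = -6 - 103632 = -103638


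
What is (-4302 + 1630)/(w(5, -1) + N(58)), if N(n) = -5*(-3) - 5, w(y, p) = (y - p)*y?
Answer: -334/5 ≈ -66.800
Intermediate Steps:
w(y, p) = y*(y - p)
N(n) = 10 (N(n) = 15 - 5 = 10)
(-4302 + 1630)/(w(5, -1) + N(58)) = (-4302 + 1630)/(5*(5 - 1*(-1)) + 10) = -2672/(5*(5 + 1) + 10) = -2672/(5*6 + 10) = -2672/(30 + 10) = -2672/40 = -2672*1/40 = -334/5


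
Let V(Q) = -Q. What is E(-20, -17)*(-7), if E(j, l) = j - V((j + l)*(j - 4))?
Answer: -6076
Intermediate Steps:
E(j, l) = j + (-4 + j)*(j + l) (E(j, l) = j - (-1)*(j + l)*(j - 4) = j - (-1)*(j + l)*(-4 + j) = j - (-1)*(-4 + j)*(j + l) = j + (-4 + j)*(j + l))
E(-20, -17)*(-7) = ((-20)² - 4*(-17) - 3*(-20) - 20*(-17))*(-7) = (400 + 68 + 60 + 340)*(-7) = 868*(-7) = -6076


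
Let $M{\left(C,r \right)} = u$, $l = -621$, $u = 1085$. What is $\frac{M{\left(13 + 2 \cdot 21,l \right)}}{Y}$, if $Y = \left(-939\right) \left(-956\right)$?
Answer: $\frac{1085}{897684} \approx 0.0012087$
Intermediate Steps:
$M{\left(C,r \right)} = 1085$
$Y = 897684$
$\frac{M{\left(13 + 2 \cdot 21,l \right)}}{Y} = \frac{1085}{897684}$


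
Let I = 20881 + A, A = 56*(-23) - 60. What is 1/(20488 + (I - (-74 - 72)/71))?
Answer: 71/2841637 ≈ 2.4986e-5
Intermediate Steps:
A = -1348 (A = -1288 - 60 = -1348)
I = 19533 (I = 20881 - 1348 = 19533)
1/(20488 + (I - (-74 - 72)/71)) = 1/(20488 + (19533 - (-74 - 72)/71)) = 1/(20488 + (19533 - (-146)/71)) = 1/(20488 + (19533 - 1*(-146/71))) = 1/(20488 + (19533 + 146/71)) = 1/(20488 + 1386989/71) = 1/(2841637/71) = 71/2841637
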